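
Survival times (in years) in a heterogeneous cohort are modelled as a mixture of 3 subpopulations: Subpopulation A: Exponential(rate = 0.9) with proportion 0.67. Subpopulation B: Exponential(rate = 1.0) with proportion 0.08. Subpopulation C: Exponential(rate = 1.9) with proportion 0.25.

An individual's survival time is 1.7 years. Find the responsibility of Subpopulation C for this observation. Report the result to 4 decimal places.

0.1146

The responsibility of component k is P(Z=k) f_k(x) divided by Σ_j P(Z=j) f_j(x).
Evaluate each component's likelihood at the observed value:
  L_A = 0.9·e^(−0.9·1.7) = 0.9·e^(−1.5300) = 0.194882
  L_B = 1.0·e^(−1.0·1.7) = 1.0·e^(−1.7000) = 0.182684
  L_C = 1.9·e^(−1.9·1.7) = 1.9·e^(−3.2300) = 0.0751592
Prior × likelihood for each component:
  P(Z=A)·L_A = 0.67 × 0.194882 = 0.130571
  P(Z=B)·L_B = 0.08 × 0.182684 = 0.0146147
  P(Z=C)·L_C = 0.25 × 0.0751592 = 0.0187898
Denominator: 0.130571 + 0.0146147 + 0.0187898 = 0.163976
Responsibility of Subpopulation C: 0.0187898 / 0.163976 ≈ 0.1146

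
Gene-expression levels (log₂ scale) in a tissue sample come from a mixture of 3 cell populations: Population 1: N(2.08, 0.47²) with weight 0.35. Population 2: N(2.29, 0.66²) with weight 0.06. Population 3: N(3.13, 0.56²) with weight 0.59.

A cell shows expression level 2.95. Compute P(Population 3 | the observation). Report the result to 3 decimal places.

P(component k | x) = w_k·f_k(x) / marginal(x), where marginal(x) = Σ_j w_j·f_j(x).
Evaluate each component's likelihood at the observed value:
  L_1 = 0.153028
  L_2 = 0.366622
  L_3 = 0.67653
Weight by the priors:
  w_1·L_1 = 0.35 × 0.153028 = 0.0535598
  w_2·L_2 = 0.06 × 0.366622 = 0.0219973
  w_3·L_3 = 0.59 × 0.67653 = 0.399153
Marginal: 0.0535598 + 0.0219973 + 0.399153 = 0.47471
So the posterior for Population 3 is 0.399153 / 0.47471 ≈ 0.841.

0.841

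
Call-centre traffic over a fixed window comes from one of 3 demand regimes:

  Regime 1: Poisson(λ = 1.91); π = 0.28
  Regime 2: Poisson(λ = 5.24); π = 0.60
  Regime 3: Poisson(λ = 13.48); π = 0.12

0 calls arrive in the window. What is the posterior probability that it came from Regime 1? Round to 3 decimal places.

Posterior ∝ prior × likelihood, so P(k | x) ∝ π_k f_k(x); normalise over all components.
Evaluate each component's likelihood at the observed value:
  p_1 = e^(−1.91)·1.91^0/0! = 0.14808
  p_2 = e^(−5.24)·5.24^0/0! = 0.00530026
  p_3 = e^(−13.48)·13.48^0/0! = 1.39865e-06
Prior × likelihood for each component:
  π_1·p_1 = 0.28 × 0.14808 = 0.0414625
  π_2·p_2 = 0.60 × 0.00530026 = 0.00318015
  π_3·p_3 = 0.12 × 1.39865e-06 = 1.67839e-07
Denominator: 0.0414625 + 0.00318015 + 1.67839e-07 = 0.0446428
So the posterior for Regime 1 is 0.0414625 / 0.0446428 ≈ 0.929.

0.929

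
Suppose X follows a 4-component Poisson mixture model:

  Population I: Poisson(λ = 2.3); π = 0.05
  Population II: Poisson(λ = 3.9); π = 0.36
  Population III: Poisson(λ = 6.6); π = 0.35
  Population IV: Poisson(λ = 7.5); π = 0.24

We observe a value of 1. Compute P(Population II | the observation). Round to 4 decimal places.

P(component k | x) = π_k·f_k(x) / marginal(x), where marginal(x) = Σ_j π_j·f_j(x).
Evaluate each component's likelihood at the observed value:
  f_I = 0.230595
  f_II = 0.0789435
  f_III = 0.00897843
  f_IV = 0.00414813
Weight by the priors:
  π_I·f_I = 0.05 × 0.230595 = 0.0115298
  π_II·f_II = 0.36 × 0.0789435 = 0.0284196
  π_III·f_III = 0.35 × 0.00897843 = 0.00314245
  π_IV·f_IV = 0.24 × 0.00414813 = 0.000995552
Normaliser: 0.0115298 + 0.0284196 + 0.00314245 + 0.000995552 = 0.0440874
P(Population II | x) = 0.0284196 / 0.0440874 ≈ 0.6446

0.6446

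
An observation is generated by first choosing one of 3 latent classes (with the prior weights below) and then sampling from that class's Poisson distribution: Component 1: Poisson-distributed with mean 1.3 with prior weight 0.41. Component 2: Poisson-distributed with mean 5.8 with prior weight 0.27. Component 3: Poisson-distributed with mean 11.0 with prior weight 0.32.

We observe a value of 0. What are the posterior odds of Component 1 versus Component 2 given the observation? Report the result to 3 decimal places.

Posterior odds = (w_i f_i(x)) / (w_j f_j(x)); the normalising sum cancels.
Component likelihoods at x = 0:
  p_1 = e^(−1.3)·1.3^0/0! = 0.272532
  p_2 = e^(−5.8)·5.8^0/0! = 0.00302755
  p_3 = e^(−11.0)·11.0^0/0! = 1.67017e-05
Posterior odds = (w_1·p_1) / (w_2·p_2) = (0.41·0.272532) / (0.27·0.00302755) = 0.111738 / 0.00081744 ≈ 136.693

136.693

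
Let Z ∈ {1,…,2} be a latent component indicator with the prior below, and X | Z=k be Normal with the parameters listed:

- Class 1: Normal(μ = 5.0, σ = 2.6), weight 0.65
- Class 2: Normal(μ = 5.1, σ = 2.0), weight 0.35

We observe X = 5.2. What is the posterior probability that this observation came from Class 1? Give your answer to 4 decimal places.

The responsibility of component k is P(Z=k) f_k(x) divided by Σ_j P(Z=j) f_j(x).
Normal densities:
  p_1 = (1/(2.6·√(2π)))·exp(−(5.2−5.0)²/(2·2.6²)) = 0.153439·exp(-0.00296) = 0.152986
  p_2 = (1/(2.0·√(2π)))·exp(−(5.2−5.1)²/(2·2.0²)) = 0.199471·exp(-0.00125) = 0.199222
Prior × likelihood for each component:
  P(Z=1)·p_1 = 0.65 × 0.152986 = 0.0994409
  P(Z=2)·p_2 = 0.35 × 0.199222 = 0.0697277
Sum: 0.0994409 + 0.0697277 = 0.169169
So the posterior for Class 1 is 0.0994409 / 0.169169 ≈ 0.5878.

0.5878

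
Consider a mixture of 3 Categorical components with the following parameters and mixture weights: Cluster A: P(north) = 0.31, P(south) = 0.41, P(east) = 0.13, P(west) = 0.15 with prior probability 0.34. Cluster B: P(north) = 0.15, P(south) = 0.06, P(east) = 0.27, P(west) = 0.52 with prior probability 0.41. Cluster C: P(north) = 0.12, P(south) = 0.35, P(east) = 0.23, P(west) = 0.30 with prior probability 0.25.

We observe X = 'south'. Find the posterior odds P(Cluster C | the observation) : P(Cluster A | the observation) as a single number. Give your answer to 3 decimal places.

Posterior odds = (w_i f_i(x)) / (w_j f_j(x)); the normalising sum cancels.
Evaluate each component's likelihood at the observed value:
  f_A = 0.41
  f_B = 0.06
  f_C = 0.35
0.0875 / 0.1394 ≈ 0.628

0.628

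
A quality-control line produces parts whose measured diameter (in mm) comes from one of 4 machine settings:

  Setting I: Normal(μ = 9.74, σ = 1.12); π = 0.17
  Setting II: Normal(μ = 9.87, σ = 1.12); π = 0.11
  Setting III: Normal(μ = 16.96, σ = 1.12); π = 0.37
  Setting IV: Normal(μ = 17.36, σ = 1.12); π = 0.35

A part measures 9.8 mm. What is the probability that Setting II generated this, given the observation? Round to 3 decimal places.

By Bayes' theorem, P(k | x) = w_k f_k(x) / Σ_j w_j f_j(x).
Component likelihoods at x = 9.8 mm:
  p_I = 0.355688
  p_II = 0.355503
  p_III = 4.75536e-10
  p_IV = 4.54905e-11
Prior × likelihood for each component:
  w_I·p_I = 0.17 × 0.355688 = 0.0604669
  w_II·p_II = 0.11 × 0.355503 = 0.0391054
  w_III·p_III = 0.37 × 4.75536e-10 = 1.75948e-10
  w_IV·p_IV = 0.35 × 4.54905e-11 = 1.59217e-11
Normaliser: 0.0604669 + 0.0391054 + 1.75948e-10 + 1.59217e-11 = 0.0995723
P(Setting II | 9.8 mm) = 0.0391054 / 0.0995723 ≈ 0.393

0.393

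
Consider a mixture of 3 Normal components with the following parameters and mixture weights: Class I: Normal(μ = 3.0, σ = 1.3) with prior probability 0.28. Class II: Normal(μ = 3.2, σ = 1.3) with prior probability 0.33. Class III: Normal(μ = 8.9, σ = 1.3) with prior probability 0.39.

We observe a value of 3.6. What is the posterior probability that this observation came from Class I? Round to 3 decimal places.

Apply Bayes' rule: the posterior for each component is proportional to its prior times its likelihood at x.
Evaluate each component's likelihood at the observed value:
  p_I = (1/(1.3·√(2π)))·exp(−(3.6−3.0)²/(2·1.3²)) = 0.306879·exp(-0.10651) = 0.275874
  p_II = (1/(1.3·√(2π)))·exp(−(3.6−3.2)²/(2·1.3²)) = 0.306879·exp(-0.04734) = 0.29269
  p_III = (1/(1.3·√(2π)))·exp(−(3.6−8.9)²/(2·1.3²)) = 0.306879·exp(-8.31065) = 7.54565e-05
Multiply by the mixture weights:
  w_I·p_I = 0.28 × 0.275874 = 0.0772447
  w_II·p_II = 0.33 × 0.29269 = 0.0965878
  w_III·p_III = 0.39 × 7.54565e-05 = 2.94281e-05
Marginal: 0.0772447 + 0.0965878 + 2.94281e-05 = 0.173862
P(Class I | the observation) = 0.0772447 / 0.173862 ≈ 0.444

0.444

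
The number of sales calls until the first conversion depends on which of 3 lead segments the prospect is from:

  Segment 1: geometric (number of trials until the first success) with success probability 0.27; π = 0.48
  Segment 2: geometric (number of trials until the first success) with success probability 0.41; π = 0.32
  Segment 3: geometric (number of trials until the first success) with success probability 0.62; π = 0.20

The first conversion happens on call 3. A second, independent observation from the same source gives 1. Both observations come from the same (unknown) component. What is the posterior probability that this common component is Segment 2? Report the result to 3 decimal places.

0.386

Posterior ∝ prior × likelihood, so P(k | x) ∝ P(Z=k) f_k(x); normalise over all components.
Since both observations come from the same component, the likelihood for component k is f_k(x₁)·f_k(x₂).
  p_1 = [0.143883] × [0.27] = 0.0388484
  p_2 = [0.142721] × [0.41] = 0.0585156
  p_3 = [0.089528] × [0.62] = 0.0555074
Prior × likelihood for each component:
  P(Z=1)·p_1 = 0.48 × 0.0388484 = 0.0186472
  P(Z=2)·p_2 = 0.32 × 0.0585156 = 0.018725
  P(Z=3)·p_3 = 0.20 × 0.0555074 = 0.0111015
Normaliser: 0.0186472 + 0.018725 + 0.0111015 = 0.0484737
Responsibility of Segment 2: 0.018725 / 0.0484737 ≈ 0.386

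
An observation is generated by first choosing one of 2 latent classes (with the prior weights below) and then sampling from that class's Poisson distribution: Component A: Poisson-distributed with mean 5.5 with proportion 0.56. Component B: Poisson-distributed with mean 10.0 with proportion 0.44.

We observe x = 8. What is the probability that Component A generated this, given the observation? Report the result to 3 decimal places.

0.490

The responsibility of component k is P(Z=k) f_k(x) divided by Σ_j P(Z=j) f_j(x).
Evaluate each component's likelihood at the observed value:
  p_A = e^(−5.5)·5.5^8/8! = 0.0848714
  p_B = e^(−10.0)·10.0^8/8! = 0.112599
Prior × likelihood for each component:
  P(Z=A)·p_A = 0.56 × 0.0848714 = 0.047528
  P(Z=B)·p_B = 0.44 × 0.112599 = 0.0495436
Marginal: 0.047528 + 0.0495436 = 0.0970716
Responsibility of Component A: 0.047528 / 0.0970716 ≈ 0.490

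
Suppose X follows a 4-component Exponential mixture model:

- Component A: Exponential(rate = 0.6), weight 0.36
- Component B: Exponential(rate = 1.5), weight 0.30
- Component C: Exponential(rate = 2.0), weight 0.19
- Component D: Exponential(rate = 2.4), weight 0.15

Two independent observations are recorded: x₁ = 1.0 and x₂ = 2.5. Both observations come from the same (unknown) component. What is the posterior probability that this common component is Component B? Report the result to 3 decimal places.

0.174

Posterior ∝ prior × likelihood, so P(k | x) ∝ w_k f_k(x); normalise over all components.
Since both observations come from the same component, the likelihood for component k is f_k(x₁)·f_k(x₂).
  L_A = [0.329287] × [0.133878] = 0.0440843
  L_B = [0.334695] × [0.0352766] = 0.0118069
  L_C = [0.270671] × [0.0134759] = 0.00364753
  L_D = [0.217723] × [0.00594901] = 0.00129524
Unnormalised posteriors:
  w_A·L_A = 0.36 × 0.0440843 = 0.0158704
  w_B·L_B = 0.30 × 0.0118069 = 0.00354207
  w_C·L_C = 0.19 × 0.00364753 = 0.00069303
  w_D·L_D = 0.15 × 0.00129524 = 0.000194285
Normaliser: 0.0158704 + 0.00354207 + 0.00069303 + 0.000194285 = 0.0202997
So the posterior for Component B is 0.00354207 / 0.0202997 ≈ 0.174.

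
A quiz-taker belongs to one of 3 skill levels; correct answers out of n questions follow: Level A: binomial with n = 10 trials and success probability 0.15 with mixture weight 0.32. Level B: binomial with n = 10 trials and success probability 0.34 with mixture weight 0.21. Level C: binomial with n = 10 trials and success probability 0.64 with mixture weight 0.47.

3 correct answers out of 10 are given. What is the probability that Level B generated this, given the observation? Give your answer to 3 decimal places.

0.504

By Bayes' theorem, P(k | x) = w_k f_k(x) / Σ_j w_j f_j(x).
Evaluate each component's likelihood at the observed value:
  f_A = C(10,3)·0.15^3·0.85^7 = 120·0.003375·0.320577 = 0.129834
  f_B = C(10,3)·0.34^3·0.66^7 = 120·0.039304·0.0545516 = 0.257292
  f_C = C(10,3)·0.64^3·0.36^7 = 120·0.262144·0.000783642 = 0.0246512
Multiply by the mixture weights:
  w_A·f_A = 0.32 × 0.129834 = 0.0415468
  w_B·f_B = 0.21 × 0.257292 = 0.0540312
  w_C·f_C = 0.47 × 0.0246512 = 0.0115861
Denominator: 0.0415468 + 0.0540312 + 0.0115861 = 0.107164
P(Level B | x) ≈ 0.504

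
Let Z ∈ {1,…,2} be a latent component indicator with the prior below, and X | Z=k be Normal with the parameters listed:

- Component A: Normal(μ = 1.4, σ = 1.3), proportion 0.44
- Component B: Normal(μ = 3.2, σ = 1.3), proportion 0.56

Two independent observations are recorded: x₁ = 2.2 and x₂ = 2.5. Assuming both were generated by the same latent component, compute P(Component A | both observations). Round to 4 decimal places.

By Bayes' theorem, P(k | x) = w_k f_k(x) / Σ_j w_j f_j(x).
Since both observations come from the same component, the likelihood for component k is f_k(x₁)·f_k(x₂).
  p_A = [(1/(1.3·√(2π)))·exp(−(2.2−1.4)²/(2·1.3²)) = 0.306879·exp(-0.18935) = 0.253941] × [0.214533] = 0.0544788
  p_B = [(1/(1.3·√(2π)))·exp(−(2.2−3.2)²/(2·1.3²)) = 0.306879·exp(-0.29586) = 0.228285] × [0.265465] = 0.0606016
Prior × likelihood for each component:
  w_A·p_A = 0.44 × 0.0544788 = 0.0239707
  w_B·p_B = 0.56 × 0.0606016 = 0.0339369
Evidence: 0.0239707 + 0.0339369 = 0.0579076
P(Component A | x₁,x₂) ≈ 0.4139

0.4139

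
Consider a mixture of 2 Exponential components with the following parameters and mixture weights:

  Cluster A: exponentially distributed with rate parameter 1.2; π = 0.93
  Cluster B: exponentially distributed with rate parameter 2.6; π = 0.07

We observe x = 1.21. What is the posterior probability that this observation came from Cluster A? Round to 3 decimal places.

Apply Bayes' rule: the posterior for each component is proportional to its prior times its likelihood at x.
Exponential densities:
  p_A = 0.280922
  p_B = 0.111862
Prior × likelihood for each component:
  π_A·p_A = 0.93 × 0.280922 = 0.261257
  π_B·p_B = 0.07 × 0.111862 = 0.00783035
Sum: 0.261257 + 0.00783035 = 0.269088
Responsibility of Cluster A: 0.261257 / 0.269088 ≈ 0.971

0.971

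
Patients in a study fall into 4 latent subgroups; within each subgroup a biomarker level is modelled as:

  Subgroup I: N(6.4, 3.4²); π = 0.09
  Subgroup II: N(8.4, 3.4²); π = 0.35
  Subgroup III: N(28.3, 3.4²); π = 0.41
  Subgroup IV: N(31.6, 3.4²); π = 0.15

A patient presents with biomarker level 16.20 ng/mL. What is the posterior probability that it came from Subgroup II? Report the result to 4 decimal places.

By Bayes' theorem, P(k | x) = π_k f_k(x) / Σ_j π_j f_j(x).
Component likelihoods at x = 16.20 ng/mL:
  p_I = (1/(3.4·√(2π)))·exp(−(16.20−6.4)²/(2·3.4²)) = 0.117336·exp(-4.15398) = 0.00184239
  p_II = (1/(3.4·√(2π)))·exp(−(16.20−8.4)²/(2·3.4²)) = 0.117336·exp(-2.63149) = 0.00844482
  p_III = (1/(3.4·√(2π)))·exp(−(16.20−28.3)²/(2·3.4²)) = 0.117336·exp(-6.33261) = 0.000208551
  p_IV = (1/(3.4·√(2π)))·exp(−(16.20−31.6)²/(2·3.4²)) = 0.117336·exp(-10.25779) = 4.11653e-06
Multiply by the mixture weights:
  π_I·p_I = 0.09 × 0.00184239 = 0.000165815
  π_II·p_II = 0.35 × 0.00844482 = 0.00295569
  π_III·p_III = 0.41 × 0.000208551 = 8.5506e-05
  π_IV·p_IV = 0.15 × 4.11653e-06 = 6.1748e-07
Denominator: 0.000165815 + 0.00295569 + 8.5506e-05 + 6.1748e-07 = 0.00320763
P(Subgroup II | data) = 0.00295569 / 0.00320763 ≈ 0.9215

0.9215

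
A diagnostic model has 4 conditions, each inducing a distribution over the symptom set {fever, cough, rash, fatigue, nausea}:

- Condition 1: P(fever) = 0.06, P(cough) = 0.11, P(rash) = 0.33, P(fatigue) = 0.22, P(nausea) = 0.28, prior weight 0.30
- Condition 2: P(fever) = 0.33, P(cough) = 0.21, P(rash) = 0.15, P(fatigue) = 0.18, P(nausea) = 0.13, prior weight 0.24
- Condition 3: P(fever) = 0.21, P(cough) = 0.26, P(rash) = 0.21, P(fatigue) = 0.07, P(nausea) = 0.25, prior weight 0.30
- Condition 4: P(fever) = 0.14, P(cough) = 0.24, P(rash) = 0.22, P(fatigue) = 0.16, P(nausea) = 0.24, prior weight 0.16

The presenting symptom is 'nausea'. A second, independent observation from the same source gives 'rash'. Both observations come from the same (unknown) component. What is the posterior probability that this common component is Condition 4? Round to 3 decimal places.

By Bayes' theorem, P(k | x) = w_k f_k(x) / Σ_j w_j f_j(x).
Since both observations come from the same component, the likelihood for component k is f_k(x₁)·f_k(x₂).
  p_1 = [P(nausea | comp) = 0.28] × [0.33] = 0.0924
  p_2 = [P(nausea | comp) = 0.13] × [0.15] = 0.0195
  p_3 = [P(nausea | comp) = 0.25] × [0.21] = 0.0525
  p_4 = [P(nausea | comp) = 0.24] × [0.22] = 0.0528
Multiply by the mixture weights:
  w_1·p_1 = 0.30 × 0.0924 = 0.02772
  w_2·p_2 = 0.24 × 0.0195 = 0.00468
  w_3·p_3 = 0.30 × 0.0525 = 0.01575
  w_4·p_4 = 0.16 × 0.0528 = 0.008448
Marginal: 0.02772 + 0.00468 + 0.01575 + 0.008448 = 0.056598
Responsibility of Condition 4: 0.008448 / 0.056598 ≈ 0.149

0.149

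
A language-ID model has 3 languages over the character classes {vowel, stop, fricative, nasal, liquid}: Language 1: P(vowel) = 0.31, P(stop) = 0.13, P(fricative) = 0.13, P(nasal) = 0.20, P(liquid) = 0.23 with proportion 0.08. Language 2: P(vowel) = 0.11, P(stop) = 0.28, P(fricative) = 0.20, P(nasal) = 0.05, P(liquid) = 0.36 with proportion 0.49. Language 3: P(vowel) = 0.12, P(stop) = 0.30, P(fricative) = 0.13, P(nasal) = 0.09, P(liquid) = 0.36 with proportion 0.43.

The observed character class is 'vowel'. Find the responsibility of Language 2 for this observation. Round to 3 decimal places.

0.414

By Bayes' theorem, P(k | x) = w_k f_k(x) / Σ_j w_j f_j(x).
Evaluate each component's likelihood at the observed value:
  L_1 = 0.31
  L_2 = 0.11
  L_3 = 0.12
Multiply by the mixture weights:
  w_1·L_1 = 0.08 × 0.31 = 0.0248
  w_2·L_2 = 0.49 × 0.11 = 0.0539
  w_3·L_3 = 0.43 × 0.12 = 0.0516
Sum: 0.0248 + 0.0539 + 0.0516 = 0.1303
P(Language 2 | data) ≈ 0.414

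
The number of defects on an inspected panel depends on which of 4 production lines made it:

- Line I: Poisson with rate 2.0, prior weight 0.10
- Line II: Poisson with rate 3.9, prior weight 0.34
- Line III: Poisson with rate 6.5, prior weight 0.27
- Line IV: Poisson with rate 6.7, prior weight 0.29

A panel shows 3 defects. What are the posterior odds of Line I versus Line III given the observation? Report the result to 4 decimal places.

Posterior odds = (P(Z=i) f_i(x)) / (P(Z=j) f_j(x)); the normalising sum cancels.
Component likelihoods at x = 3 defects:
  p_I = 0.180447
  p_II = 0.200122
  p_III = 0.0688137
  p_IV = 0.0617021
Posterior odds = (P(Z=I)·p_I) / (P(Z=III)·p_III) = (0.10·0.180447) / (0.27·0.0688137) = 0.0180447 / 0.0185797 ≈ 0.9712

0.9712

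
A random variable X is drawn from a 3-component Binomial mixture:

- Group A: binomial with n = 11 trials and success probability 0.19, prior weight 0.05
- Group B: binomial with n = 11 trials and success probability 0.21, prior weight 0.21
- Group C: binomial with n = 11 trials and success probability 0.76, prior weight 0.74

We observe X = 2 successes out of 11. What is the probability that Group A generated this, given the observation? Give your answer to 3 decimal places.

0.196

Apply Bayes' rule: the posterior for each component is proportional to its prior times its likelihood at x.
Evaluate each component's likelihood at the observed value:
  p_A = C(11,2)·0.19^2·0.81^9 = 55·0.0361·0.150095 = 0.298013
  p_B = C(11,2)·0.21^2·0.79^9 = 55·0.0441·0.119852 = 0.2907
  p_C = C(11,2)·0.76^2·0.24^9 = 55·0.5776·2.64181e-06 = 8.39249e-05
Unnormalised posteriors:
  w_A·p_A = 0.05 × 0.298013 = 0.0149006
  w_B·p_B = 0.21 × 0.2907 = 0.061047
  w_C·p_C = 0.74 × 8.39249e-05 = 6.21045e-05
Normaliser: 0.0149006 + 0.061047 + 6.21045e-05 = 0.0760098
P(Group A | data) = 0.0149006 / 0.0760098 ≈ 0.196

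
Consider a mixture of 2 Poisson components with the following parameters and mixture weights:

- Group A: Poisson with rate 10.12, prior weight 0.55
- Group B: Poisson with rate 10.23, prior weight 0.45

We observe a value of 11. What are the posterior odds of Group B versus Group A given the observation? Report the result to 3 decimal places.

0.826

Only the two components matter; the odds are (π_i f_i(x)) / (π_j f_j(x)).
Evaluate each component's likelihood at the observed value:
  L_A = e^(−10.12)·10.12^11/11! = 0.115019
  L_B = e^(−10.23)·10.23^11/11! = 0.11605
Posterior odds = (π_B·L_B) / (π_A·L_A) = (0.45·0.11605) / (0.55·0.115019) = 0.0522223 / 0.0632605 ≈ 0.826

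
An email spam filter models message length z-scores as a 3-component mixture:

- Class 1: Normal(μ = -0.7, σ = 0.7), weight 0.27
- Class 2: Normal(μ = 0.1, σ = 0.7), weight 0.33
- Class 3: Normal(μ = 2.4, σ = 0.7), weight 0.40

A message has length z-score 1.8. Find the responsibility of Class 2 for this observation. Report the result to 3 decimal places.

By Bayes' theorem, P(k | x) = w_k f_k(x) / Σ_j w_j f_j(x).
Evaluate each component's likelihood at the observed value:
  f_1 = (1/(0.7·√(2π)))·exp(−(1.8−-0.7)²/(2·0.7²)) = 0.569918·exp(-6.37755) = 0.000968449
  f_2 = (1/(0.7·√(2π)))·exp(−(1.8−0.1)²/(2·0.7²)) = 0.569918·exp(-2.94898) = 0.0298598
  f_3 = (1/(0.7·√(2π)))·exp(−(1.8−2.4)²/(2·0.7²)) = 0.569918·exp(-0.36735) = 0.394707
Unnormalised posteriors:
  w_1·f_1 = 0.27 × 0.000968449 = 0.000261481
  w_2·f_2 = 0.33 × 0.0298598 = 0.00985372
  w_3·f_3 = 0.40 × 0.394707 = 0.157883
Evidence: 0.000261481 + 0.00985372 + 0.157883 = 0.167998
P(Class 2 | data) ≈ 0.059

0.059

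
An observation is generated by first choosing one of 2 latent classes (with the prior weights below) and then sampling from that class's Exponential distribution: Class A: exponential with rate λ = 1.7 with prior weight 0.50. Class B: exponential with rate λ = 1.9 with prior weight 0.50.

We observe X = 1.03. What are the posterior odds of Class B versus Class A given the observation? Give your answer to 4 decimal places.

Since P(k|x) ∝ π_k f_k(x), the posterior odds are π_i f_i(x) / (π_j f_j(x)).
Component likelihoods at x = 1.03:
  p_A = 0.29512
  p_B = 0.268435
0.134218 / 0.14756 ≈ 0.9096

0.9096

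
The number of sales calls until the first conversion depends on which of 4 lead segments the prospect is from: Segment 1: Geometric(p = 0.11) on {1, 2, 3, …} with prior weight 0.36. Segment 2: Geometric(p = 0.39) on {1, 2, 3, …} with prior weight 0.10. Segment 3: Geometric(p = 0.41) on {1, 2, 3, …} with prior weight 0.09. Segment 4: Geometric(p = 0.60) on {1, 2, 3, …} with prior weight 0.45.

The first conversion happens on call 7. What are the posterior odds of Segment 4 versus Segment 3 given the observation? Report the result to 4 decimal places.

0.7105

The posterior odds equal the prior odds times the likelihood ratio: (w_i/w_j)·(f_i(x)/f_j(x)).
Evaluate each component's likelihood at the observed value:
  f_1 = 0.0546679
  f_2 = 0.0200929
  f_3 = 0.017294
  f_4 = 0.0024576
Posterior odds = (w_4·f_4) / (w_3·f_3) = (0.45·0.0024576) / (0.09·0.017294) = 0.00110592 / 0.00155646 ≈ 0.7105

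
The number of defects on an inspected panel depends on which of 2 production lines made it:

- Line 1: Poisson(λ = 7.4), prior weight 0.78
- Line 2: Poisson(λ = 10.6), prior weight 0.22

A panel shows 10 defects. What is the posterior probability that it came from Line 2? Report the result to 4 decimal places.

0.2949

Posterior ∝ prior × likelihood, so P(k | x) ∝ w_k f_k(x); normalise over all components.
Poisson probabilities:
  f_1 = e^(−7.4)·7.4^10/10! = 0.0829421
  f_2 = e^(−10.6)·10.6^10/10! = 0.122963
Multiply by the mixture weights:
  w_1·f_1 = 0.78 × 0.0829421 = 0.0646948
  w_2·f_2 = 0.22 × 0.122963 = 0.0270518
Sum: 0.0646948 + 0.0270518 = 0.0917467
P(Line 2 | the observation) = 0.0270518 / 0.0917467 ≈ 0.2949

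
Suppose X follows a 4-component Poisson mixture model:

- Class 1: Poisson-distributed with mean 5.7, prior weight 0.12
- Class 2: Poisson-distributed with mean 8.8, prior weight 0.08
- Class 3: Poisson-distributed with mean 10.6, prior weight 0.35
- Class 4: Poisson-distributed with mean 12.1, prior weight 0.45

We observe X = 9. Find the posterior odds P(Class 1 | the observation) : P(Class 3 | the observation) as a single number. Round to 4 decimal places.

The posterior odds equal the prior odds times the likelihood ratio: (π_i/π_j)·(f_i(x)/f_j(x)).
Poisson probabilities:
  L_1 = 0.0585642
  L_2 = 0.131459
  L_3 = 0.116003
  L_4 = 0.0851809
Posterior odds = (π_1·L_1) / (π_3·L_3) = (0.12·0.0585642) / (0.35·0.116003) = 0.0070277 / 0.040601 ≈ 0.1731

0.1731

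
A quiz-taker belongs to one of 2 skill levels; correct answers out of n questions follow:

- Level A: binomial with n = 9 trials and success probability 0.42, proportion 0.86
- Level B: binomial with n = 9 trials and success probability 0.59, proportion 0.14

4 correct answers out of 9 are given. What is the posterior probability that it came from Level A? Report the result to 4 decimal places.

0.8994

The responsibility of component k is P(Z=k) f_k(x) divided by Σ_j P(Z=j) f_j(x).
Evaluate each component's likelihood at the observed value:
  f_A = C(9,4)·0.42^4·0.58^5 = 126·0.031117·0.0656357 = 0.25734
  f_B = C(9,4)·0.59^4·0.41^5 = 126·0.121174·0.0115856 = 0.176888
Multiply by the mixture weights:
  P(Z=A)·f_A = 0.86 × 0.25734 = 0.221313
  P(Z=B)·f_B = 0.14 × 0.176888 = 0.0247643
Denominator: 0.221313 + 0.0247643 = 0.246077
So the posterior for Level A is 0.221313 / 0.246077 ≈ 0.8994.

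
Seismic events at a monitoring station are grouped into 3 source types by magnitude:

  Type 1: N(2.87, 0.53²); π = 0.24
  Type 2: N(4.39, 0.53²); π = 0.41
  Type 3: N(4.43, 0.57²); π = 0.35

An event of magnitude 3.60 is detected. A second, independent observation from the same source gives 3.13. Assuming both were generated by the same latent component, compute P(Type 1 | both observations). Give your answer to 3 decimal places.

Apply Bayes' rule: the posterior for each component is proportional to its prior times its likelihood at x.
Since both observations come from the same component, the likelihood for component k is f_k(x₁)·f_k(x₂).
  L_1 = [(1/(0.53·√(2π)))·exp(−(3.60−2.87)²/(2·0.53²)) = 0.752721·exp(-0.94856) = 0.291528] × [0.667385] = 0.194562
  L_2 = [(1/(0.53·√(2π)))·exp(−(3.60−4.39)²/(2·0.53²)) = 0.752721·exp(-1.11089) = 0.247844] × [0.044602] = 0.0110544
  L_3 = [(1/(0.57·√(2π)))·exp(−(3.60−4.43)²/(2·0.57²)) = 0.699899·exp(-1.06017) = 0.242442] × [0.0519424] = 0.012593
Prior × likelihood for each component:
  π_1·L_1 = 0.24 × 0.194562 = 0.0466948
  π_2·L_2 = 0.41 × 0.0110544 = 0.00453229
  π_3·L_3 = 0.35 × 0.012593 = 0.00440756
Denominator: 0.0466948 + 0.00453229 + 0.00440756 = 0.0556346
P(Type 1 | data) ≈ 0.839

0.839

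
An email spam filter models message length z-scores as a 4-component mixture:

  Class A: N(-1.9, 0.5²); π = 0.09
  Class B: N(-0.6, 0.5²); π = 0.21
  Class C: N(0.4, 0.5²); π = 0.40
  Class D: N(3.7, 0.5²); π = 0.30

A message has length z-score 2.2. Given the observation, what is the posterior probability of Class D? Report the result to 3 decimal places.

P(component k | x) = π_k·f_k(x) / marginal(x), where marginal(x) = Σ_j π_j·f_j(x).
Normal densities:
  f_A = (1/(0.5·√(2π)))·exp(−(2.2−-1.9)²/(2·0.5²)) = 0.797885·exp(-33.62000) = 1.99968e-15
  f_B = (1/(0.5·√(2π)))·exp(−(2.2−-0.6)²/(2·0.5²)) = 0.797885·exp(-15.68000) = 1.23652e-07
  f_C = (1/(0.5·√(2π)))·exp(−(2.2−0.4)²/(2·0.5²)) = 0.797885·exp(-6.48000) = 0.0012238
  f_D = (1/(0.5·√(2π)))·exp(−(2.2−3.7)²/(2·0.5²)) = 0.797885·exp(-4.50000) = 0.0088637
Prior × likelihood for each component:
  π_A·f_A = 0.09 × 1.99968e-15 = 1.79971e-16
  π_B·f_B = 0.21 × 1.23652e-07 = 2.5967e-08
  π_C·f_C = 0.40 × 0.0012238 = 0.000489522
  π_D·f_D = 0.30 × 0.0088637 = 0.00265911
Sum: 1.79971e-16 + 2.5967e-08 + 0.000489522 + 0.00265911 = 0.00314866
P(Class D | x) = 0.00265911 / 0.00314866 ≈ 0.845

0.845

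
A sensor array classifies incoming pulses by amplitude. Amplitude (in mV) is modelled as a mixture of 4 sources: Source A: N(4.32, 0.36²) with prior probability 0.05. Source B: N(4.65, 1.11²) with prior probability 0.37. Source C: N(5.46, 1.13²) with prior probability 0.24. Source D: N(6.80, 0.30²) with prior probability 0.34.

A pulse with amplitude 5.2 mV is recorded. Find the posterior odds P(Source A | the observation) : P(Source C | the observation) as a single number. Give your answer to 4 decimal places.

0.0338

Since P(k|x) ∝ π_k f_k(x), the posterior odds are π_i f_i(x) / (π_j f_j(x)).
Component likelihoods at x = 5.2 mV:
  p_A = 0.0558581
  p_B = 0.317888
  p_C = 0.343824
  p_D = 8.85434e-07
Posterior odds = (π_A·p_A) / (π_C·p_C) = (0.05·0.0558581) / (0.24·0.343824) = 0.0027929 / 0.0825177 ≈ 0.0338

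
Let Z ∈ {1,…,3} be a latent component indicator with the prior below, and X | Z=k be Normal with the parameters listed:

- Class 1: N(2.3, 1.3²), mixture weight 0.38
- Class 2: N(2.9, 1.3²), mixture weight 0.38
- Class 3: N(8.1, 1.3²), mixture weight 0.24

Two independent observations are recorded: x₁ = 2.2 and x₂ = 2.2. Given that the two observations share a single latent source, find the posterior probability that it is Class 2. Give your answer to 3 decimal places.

0.429

Posterior ∝ prior × likelihood, so P(k | x) ∝ π_k f_k(x); normalise over all components.
Since both observations come from the same component, the likelihood for component k is f_k(x₁)·f_k(x₂).
  f_1 = [0.305972] × [0.305972] = 0.0936189
  f_2 = [0.265465] × [0.265465] = 0.0704715
  f_3 = [1.03335e-05] × [1.03335e-05] = 1.06781e-10
Weight by the priors:
  π_1·f_1 = 0.38 × 0.0936189 = 0.0355752
  π_2·f_2 = 0.38 × 0.0704715 = 0.0267792
  π_3·f_3 = 0.24 × 1.06781e-10 = 2.56275e-11
Marginal: 0.0355752 + 0.0267792 + 2.56275e-11 = 0.0623544
So the posterior for Class 2 is 0.0267792 / 0.0623544 ≈ 0.429.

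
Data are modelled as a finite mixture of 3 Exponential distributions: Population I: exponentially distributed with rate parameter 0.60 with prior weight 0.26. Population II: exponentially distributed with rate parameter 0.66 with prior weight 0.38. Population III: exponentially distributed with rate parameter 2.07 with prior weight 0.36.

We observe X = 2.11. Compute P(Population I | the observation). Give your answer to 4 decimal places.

0.3800

Apply Bayes' rule: the posterior for each component is proportional to its prior times its likelihood at x.
Component likelihoods at x = 2.11:
  L_I = 0.60·e^(−0.60·2.11) = 0.60·e^(−1.2660) = 0.169174
  L_II = 0.66·e^(−0.66·2.11) = 0.66·e^(−1.3926) = 0.163963
  L_III = 2.07·e^(−2.07·2.11) = 2.07·e^(−4.3677) = 0.0262484
Unnormalised posteriors:
  π_I·L_I = 0.26 × 0.169174 = 0.0439853
  π_II·L_II = 0.38 × 0.163963 = 0.0623059
  π_III·L_III = 0.36 × 0.0262484 = 0.00944941
Marginal: 0.0439853 + 0.0623059 + 0.00944941 = 0.115741
So the posterior for Population I is 0.0439853 / 0.115741 ≈ 0.3800.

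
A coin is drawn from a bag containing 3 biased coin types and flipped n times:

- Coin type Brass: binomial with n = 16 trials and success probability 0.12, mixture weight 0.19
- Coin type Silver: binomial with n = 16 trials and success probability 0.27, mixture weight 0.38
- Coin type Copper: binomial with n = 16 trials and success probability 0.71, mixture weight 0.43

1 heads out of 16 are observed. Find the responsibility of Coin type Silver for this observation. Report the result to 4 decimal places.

0.2143

The responsibility of component k is π_k f_k(x) divided by Σ_j π_j f_j(x).
Evaluate each component's likelihood at the observed value:
  p_Brass = 0.28219
  p_Silver = 0.0384881
  p_Copper = 9.80276e-08
Weight by the priors:
  π_Brass·p_Brass = 0.19 × 0.28219 = 0.0536161
  π_Silver·p_Silver = 0.38 × 0.0384881 = 0.0146255
  π_Copper·p_Copper = 0.43 × 9.80276e-08 = 4.21519e-08
Evidence: 0.0536161 + 0.0146255 + 4.21519e-08 = 0.0682416
P(Coin type Silver | x) = 0.0146255 / 0.0682416 ≈ 0.2143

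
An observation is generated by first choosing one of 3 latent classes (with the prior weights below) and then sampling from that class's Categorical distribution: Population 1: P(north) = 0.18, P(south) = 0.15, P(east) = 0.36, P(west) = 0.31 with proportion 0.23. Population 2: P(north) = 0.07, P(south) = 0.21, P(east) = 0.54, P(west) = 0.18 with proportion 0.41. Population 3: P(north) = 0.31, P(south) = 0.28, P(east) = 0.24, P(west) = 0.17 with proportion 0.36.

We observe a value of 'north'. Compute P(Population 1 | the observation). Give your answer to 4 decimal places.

By Bayes' theorem, P(k | x) = π_k f_k(x) / Σ_j π_j f_j(x).
Component likelihoods at x = 'north':
  L_1 = 0.18
  L_2 = 0.07
  L_3 = 0.31
Weight by the priors:
  π_1·L_1 = 0.23 × 0.18 = 0.0414
  π_2·L_2 = 0.41 × 0.07 = 0.0287
  π_3·L_3 = 0.36 × 0.31 = 0.1116
Sum: 0.0414 + 0.0287 + 0.1116 = 0.1817
P(Population 1 | the observation) = 0.0414 / 0.1817 ≈ 0.2278

0.2278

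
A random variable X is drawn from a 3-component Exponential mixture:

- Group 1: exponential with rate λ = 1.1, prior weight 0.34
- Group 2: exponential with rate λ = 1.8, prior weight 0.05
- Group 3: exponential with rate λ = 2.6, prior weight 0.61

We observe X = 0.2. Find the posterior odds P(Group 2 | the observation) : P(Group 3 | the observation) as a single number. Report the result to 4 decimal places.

0.0666

Only the two components matter; the odds are (π_i f_i(x)) / (π_j f_j(x)).
Exponential densities:
  p_1 = 0.882771
  p_2 = 1.25582
  p_3 = 1.54575
0.0627909 / 0.94291 ≈ 0.0666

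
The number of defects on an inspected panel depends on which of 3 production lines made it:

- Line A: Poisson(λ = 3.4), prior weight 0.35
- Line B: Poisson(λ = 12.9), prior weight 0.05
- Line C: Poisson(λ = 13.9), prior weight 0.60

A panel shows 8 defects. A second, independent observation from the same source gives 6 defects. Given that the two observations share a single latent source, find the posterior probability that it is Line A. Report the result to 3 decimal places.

0.634

The responsibility of component k is π_k f_k(x) divided by Σ_j π_j f_j(x).
Since both observations come from the same component, the likelihood for component k is f_k(x₁)·f_k(x₂).
  f_A = [e^(−3.4)·3.4^8/8! = 0.0147812] × [0.0716044] = 0.0010584
  f_B = [e^(−12.9)·12.9^8/8! = 0.0475115] × [0.0159885] = 0.000759636
  f_C = [e^(−13.9)·13.9^8/8! = 0.0317618] × [0.00920583] = 0.000292393
Multiply by the mixture weights:
  π_A·f_A = 0.35 × 0.0010584 = 0.00037044
  π_B·f_B = 0.05 × 0.000759636 = 3.79818e-05
  π_C·f_C = 0.60 × 0.000292393 = 0.000175436
Denominator: 0.00037044 + 3.79818e-05 + 0.000175436 = 0.000583857
P(Line A | x₁,x₂) = 0.00037044 / 0.000583857 ≈ 0.634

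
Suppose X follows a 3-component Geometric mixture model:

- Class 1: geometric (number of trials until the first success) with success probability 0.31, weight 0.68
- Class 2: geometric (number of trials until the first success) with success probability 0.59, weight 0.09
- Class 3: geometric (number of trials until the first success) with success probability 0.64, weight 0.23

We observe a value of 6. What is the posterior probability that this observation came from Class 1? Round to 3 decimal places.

0.956

The responsibility of component k is P(Z=k) f_k(x) divided by Σ_j P(Z=j) f_j(x).
Geometric probabilities:
  p_1 = 0.048485
  p_2 = 0.00683552
  p_3 = 0.00386984
Weight by the priors:
  P(Z=1)·p_1 = 0.68 × 0.048485 = 0.0329698
  P(Z=2)·p_2 = 0.09 × 0.00683552 = 0.000615196
  P(Z=3)·p_3 = 0.23 × 0.00386984 = 0.000890062
Normaliser: 0.0329698 + 0.000615196 + 0.000890062 = 0.034475
P(Class 1 | x) ≈ 0.956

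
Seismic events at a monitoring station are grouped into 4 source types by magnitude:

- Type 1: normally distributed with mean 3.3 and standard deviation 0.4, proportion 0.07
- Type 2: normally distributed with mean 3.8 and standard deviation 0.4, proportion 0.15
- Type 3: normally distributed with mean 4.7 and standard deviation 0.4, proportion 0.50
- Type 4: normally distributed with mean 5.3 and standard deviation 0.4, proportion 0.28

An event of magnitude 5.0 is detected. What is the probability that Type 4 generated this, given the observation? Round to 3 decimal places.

0.358

P(component k | x) = P(Z=k)·f_k(x) / marginal(x), where marginal(x) = Σ_j P(Z=j)·f_j(x).
Component likelihoods at x = 5.0:
  f_1 = (1/(0.4·√(2π)))·exp(−(5.0−3.3)²/(2·0.4²)) = 0.997356·exp(-9.03125) = 0.000119297
  f_2 = (1/(0.4·√(2π)))·exp(−(5.0−3.8)²/(2·0.4²)) = 0.997356·exp(-4.50000) = 0.0110796
  f_3 = (1/(0.4·√(2π)))·exp(−(5.0−4.7)²/(2·0.4²)) = 0.997356·exp(-0.28125) = 0.752844
  f_4 = (1/(0.4·√(2π)))·exp(−(5.0−5.3)²/(2·0.4²)) = 0.997356·exp(-0.28125) = 0.752844
Weight by the priors:
  P(Z=1)·f_1 = 0.07 × 0.000119297 = 8.35076e-06
  P(Z=2)·f_2 = 0.15 × 0.0110796 = 0.00166194
  P(Z=3)·f_3 = 0.50 × 0.752844 = 0.376422
  P(Z=4)·f_4 = 0.28 × 0.752844 = 0.210796
Marginal: 8.35076e-06 + 0.00166194 + 0.376422 + 0.210796 = 0.588888
Responsibility of Type 4: 0.210796 / 0.588888 ≈ 0.358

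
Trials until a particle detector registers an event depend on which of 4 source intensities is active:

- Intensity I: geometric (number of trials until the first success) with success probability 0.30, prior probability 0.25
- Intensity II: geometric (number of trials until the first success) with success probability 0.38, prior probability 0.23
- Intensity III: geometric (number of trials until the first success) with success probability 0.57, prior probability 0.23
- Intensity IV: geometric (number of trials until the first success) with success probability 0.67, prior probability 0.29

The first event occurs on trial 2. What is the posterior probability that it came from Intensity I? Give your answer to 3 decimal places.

By Bayes' theorem, P(k | x) = w_k f_k(x) / Σ_j w_j f_j(x).
Geometric probabilities:
  p_I = 0.30·(1−0.30)^1 = 0.30·0.7 = 0.21
  p_II = 0.38·(1−0.38)^1 = 0.38·0.62 = 0.2356
  p_III = 0.57·(1−0.57)^1 = 0.57·0.43 = 0.2451
  p_IV = 0.67·(1−0.67)^1 = 0.67·0.33 = 0.2211
Prior × likelihood for each component:
  w_I·p_I = 0.25 × 0.21 = 0.0525
  w_II·p_II = 0.23 × 0.2356 = 0.054188
  w_III·p_III = 0.23 × 0.2451 = 0.056373
  w_IV·p_IV = 0.29 × 0.2211 = 0.064119
Denominator: 0.0525 + 0.054188 + 0.056373 + 0.064119 = 0.22718
P(Intensity I | x) = 0.0525 / 0.22718 ≈ 0.231

0.231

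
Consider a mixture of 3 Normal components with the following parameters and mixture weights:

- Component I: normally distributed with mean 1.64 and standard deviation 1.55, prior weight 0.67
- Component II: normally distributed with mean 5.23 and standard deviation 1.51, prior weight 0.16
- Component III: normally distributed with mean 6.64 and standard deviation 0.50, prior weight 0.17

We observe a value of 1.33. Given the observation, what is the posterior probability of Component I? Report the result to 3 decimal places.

0.991

The responsibility of component k is P(Z=k) f_k(x) divided by Σ_j P(Z=j) f_j(x).
Normal densities:
  f_I = 0.252286
  f_II = 0.00940581
  f_III = 2.57703e-25
Unnormalised posteriors:
  P(Z=I)·f_I = 0.67 × 0.252286 = 0.169031
  P(Z=II)·f_II = 0.16 × 0.00940581 = 0.00150493
  P(Z=III)·f_III = 0.17 × 2.57703e-25 = 4.38094e-26
Denominator: 0.169031 + 0.00150493 + 4.38094e-26 = 0.170536
So the posterior for Component I is 0.169031 / 0.170536 ≈ 0.991.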